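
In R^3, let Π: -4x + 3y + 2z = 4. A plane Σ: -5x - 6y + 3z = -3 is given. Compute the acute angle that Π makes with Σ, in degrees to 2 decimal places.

cos θ = |n₁·n₂| / (|n₁||n₂|) = |8| / (√29 · √70).
θ = arccos(0.17756) ≈ 79.77°.

79.77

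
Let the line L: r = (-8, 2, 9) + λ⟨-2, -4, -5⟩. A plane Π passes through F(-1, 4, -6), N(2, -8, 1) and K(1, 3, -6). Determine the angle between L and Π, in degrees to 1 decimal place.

FN = (3, -12, 7), FK = (2, -1, 0); a normal to Π is FN × FK = (7, 14, 21).
Using F: Π has equation 7x + 14y + 21z = -77.
sin θ = |n·v| / (|n||v|) = |-175| / (√686 · √45) = 0.99602.
θ ≈ 84.9°.

84.9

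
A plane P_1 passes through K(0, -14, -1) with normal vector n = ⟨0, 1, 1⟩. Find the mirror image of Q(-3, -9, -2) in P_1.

(-3, -13, -6)

P_1: n·r = n·K gives y + z = -15.
λ = (n·Q − d)/|n|² = (-11 − (-15))/2 = 2.
Reflection = Q − 2λn = (-3, -9, -2) − 4·(0, 1, 1) = (-3, -13, -6).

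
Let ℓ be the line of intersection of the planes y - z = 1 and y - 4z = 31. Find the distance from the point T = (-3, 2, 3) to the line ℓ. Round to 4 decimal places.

17.0294

Direction of ℓ: (0, 1, -1) × (0, 1, -4) = (-3, 0, 0).
A point on ℓ: solving the two plane equations with x = -8 gives (-8, -9, -10).
Taking (-8, -9, -10) on ℓ with direction v = (-3, 0, 0): w = T − (-8, -9, -10) = (5, 11, 13), and w × v = (0, -39, 33).
Distance = |w × v| / |v| = √2610 / √9 ≈ 17.0294.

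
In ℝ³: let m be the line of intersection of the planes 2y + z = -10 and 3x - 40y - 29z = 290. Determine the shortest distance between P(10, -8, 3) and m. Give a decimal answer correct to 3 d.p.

Direction of m: (0, 2, 1) × (3, -40, -29) = (-18, 3, -6).
A point on m: solving the two plane equations with x = 12 gives (12, -2, -6).
Taking (12, -2, -6) on m with direction v = (-18, 3, -6): w = P − (12, -2, -6) = (-2, -6, 9), and w × v = (9, -174, -114).
Distance = |w × v| / |v| = √43353 / √369 ≈ 10.839.

10.839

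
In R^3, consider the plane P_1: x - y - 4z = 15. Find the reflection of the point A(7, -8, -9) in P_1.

λ = (n·A − d)/|n|² = (51 − 15)/18 = 2.
Reflection = A − 2λn = (7, -8, -9) − 4·(1, -1, -4) = (3, -4, 7).

(3, -4, 7)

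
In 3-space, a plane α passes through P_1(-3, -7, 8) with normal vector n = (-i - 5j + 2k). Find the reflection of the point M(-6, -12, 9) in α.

(-4, -2, 5)

α: n·r = n·P_1 gives -x - 5y + 2z = 54.
λ = (n·M − d)/|n|² = (84 − 54)/30 = 1.
Reflection = M − 2λn = (-6, -12, 9) − 2·(-1, -5, 2) = (-4, -2, 5).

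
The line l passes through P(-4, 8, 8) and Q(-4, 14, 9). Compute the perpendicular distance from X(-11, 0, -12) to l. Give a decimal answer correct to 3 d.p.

19.698

A direction vector for l is Q − P = (0, 6, 1).
Taking (-4, 8, 8) on l with direction v = (0, 6, 1): w = X − (-4, 8, 8) = (-7, -8, -20), and w × v = (112, 7, -42).
Distance = |w × v| / |v| = √14357 / √37 ≈ 19.698.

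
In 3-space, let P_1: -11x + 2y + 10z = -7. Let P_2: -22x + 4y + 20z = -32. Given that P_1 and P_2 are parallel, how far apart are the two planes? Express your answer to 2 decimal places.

Rescale P_2 by 1/2: -11x + 2y + 10z = -16. Then distance = |-7 − (-16)| / √225 ≈ 0.60.

0.60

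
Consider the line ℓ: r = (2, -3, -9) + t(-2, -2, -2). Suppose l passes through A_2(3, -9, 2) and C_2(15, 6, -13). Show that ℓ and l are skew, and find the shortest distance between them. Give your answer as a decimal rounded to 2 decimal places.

A direction vector for l is C_2 − A_2 = (12, 15, -15).
Common perpendicular direction n = (-2, -2, -2) × (12, 15, -15) = (60, -54, -6).
With w = (3, -9, 2) − (2, -3, -9) = (1, -6, 11), w · n = 318.
Since n ≠ 0 the lines are not parallel, and w · n = 318 ≠ 0 so they do not intersect; hence they are skew.
Distance = |w · n| / |n| = |318| / √6552 ≈ 3.93.

3.93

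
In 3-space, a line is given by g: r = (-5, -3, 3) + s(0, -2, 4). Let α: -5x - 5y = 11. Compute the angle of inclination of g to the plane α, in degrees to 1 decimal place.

18.4

sin θ = |n·v| / (|n||v|) = |10| / (√50 · √20) = 0.31623.
θ ≈ 18.4°.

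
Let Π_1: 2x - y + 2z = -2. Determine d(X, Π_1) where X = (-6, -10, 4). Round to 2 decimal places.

n·X − d = (2)·(-6) + (-1)·(-10) + (2)·(4) − (-2) = 8; |n| = √9.
Distance = |8| / √9 = 8/√9 ≈ 2.67.

2.67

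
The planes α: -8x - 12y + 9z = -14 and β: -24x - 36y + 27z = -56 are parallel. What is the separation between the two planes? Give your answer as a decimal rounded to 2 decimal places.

Rescale β by 1/3: -8x - 12y + 9z = -56/3. Then distance = |-14 − (-56/3)| / √289 ≈ 0.27.

0.27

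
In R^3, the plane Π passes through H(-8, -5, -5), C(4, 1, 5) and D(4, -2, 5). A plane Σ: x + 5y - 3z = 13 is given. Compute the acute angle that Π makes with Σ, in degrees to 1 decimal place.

HC = (12, 6, 10), HD = (12, 3, 10); a normal to Π is HC × HD = (30, 0, -36).
Using H: Π has equation 30x - 36z = -60.
cos θ = |n₁·n₂| / (|n₁||n₂|) = |138| / (√2196 · √35).
θ = arccos(0.49777) ≈ 60.1°.

60.1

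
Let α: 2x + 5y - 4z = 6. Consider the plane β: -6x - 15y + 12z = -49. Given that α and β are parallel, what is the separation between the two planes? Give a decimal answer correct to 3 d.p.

Rescale β by 1/(-3): 2x + 5y - 4z = 49/3. Then distance = |6 − (49/3)| / √45 ≈ 1.540.

1.540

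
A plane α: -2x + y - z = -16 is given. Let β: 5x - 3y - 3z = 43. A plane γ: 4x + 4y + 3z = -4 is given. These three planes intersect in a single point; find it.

(5, -6, 0)

Solving the 3×3 linear system -2x + y - z = -16, 5x - 3y - 3z = 43, 4x + 4y + 3z = -4 (e.g. by elimination or Cramer's rule, determinant = -65) gives (5, -6, 0).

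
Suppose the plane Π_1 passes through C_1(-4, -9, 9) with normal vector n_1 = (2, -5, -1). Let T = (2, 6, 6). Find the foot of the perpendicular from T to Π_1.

(6, -4, 4)

Π_1: n_1·r = n_1·C_1 gives 2x - 5y - z = 28.
Foot = T − λn with λ = (n·T − d)/|n|² = (-32 − 28)/30 = -2.
Foot = (2, 6, 6) − (-2)·(2, -5, -1) = (6, -4, 4).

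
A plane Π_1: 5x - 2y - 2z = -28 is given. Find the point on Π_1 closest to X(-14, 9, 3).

(-4, 5, -1)

Foot = X − λn with λ = (n·X − d)/|n|² = (-94 − (-28))/33 = -2.
Foot = (-14, 9, 3) − (-2)·(5, -2, -2) = (-4, 5, -1).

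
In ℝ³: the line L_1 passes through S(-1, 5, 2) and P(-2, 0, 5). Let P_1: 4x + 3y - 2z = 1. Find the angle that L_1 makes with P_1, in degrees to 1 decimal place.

A direction vector for L_1 is P − S = (-1, -5, 3).
sin θ = |n·v| / (|n||v|) = |-25| / (√29 · √35) = 0.78471.
θ ≈ 51.7°.

51.7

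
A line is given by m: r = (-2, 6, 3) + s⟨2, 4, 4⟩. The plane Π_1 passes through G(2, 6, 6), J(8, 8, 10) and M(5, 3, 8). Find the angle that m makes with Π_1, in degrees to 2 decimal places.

21.70

GJ = (6, 2, 4), GM = (3, -3, 2); a normal to Π_1 is GJ × GM = (16, 0, -24).
Using G: Π_1 has equation 16x - 24z = -112.
sin θ = |n·v| / (|n||v|) = |-64| / (√832 · √36) = 0.36980.
θ ≈ 21.70°.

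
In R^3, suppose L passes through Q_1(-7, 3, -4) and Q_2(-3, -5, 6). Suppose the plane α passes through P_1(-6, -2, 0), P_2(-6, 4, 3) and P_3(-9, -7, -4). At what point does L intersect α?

(-5, -1, 1)

A direction vector for L is Q_2 − Q_1 = (4, -8, 10).
P_1P_2 = (0, 6, 3), P_1P_3 = (-3, -5, -4); a normal to α is P_1P_2 × P_1P_3 = (-9, -9, 18).
Using P_1: α has equation -9x - 9y + 18z = 72.
Substitute r = (-7, 3, -4) + t(4, -8, 10) into the plane: -36 + 216t = 72, so t = 1/2.
Intersection: (-7, 3, -4) + (1/2)·(4, -8, 10) = (-5, -1, 1).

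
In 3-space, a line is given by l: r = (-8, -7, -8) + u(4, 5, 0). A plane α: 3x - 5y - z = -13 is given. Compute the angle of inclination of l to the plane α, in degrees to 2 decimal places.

sin θ = |n·v| / (|n||v|) = |-13| / (√35 · √41) = 0.34318.
θ ≈ 20.07°.

20.07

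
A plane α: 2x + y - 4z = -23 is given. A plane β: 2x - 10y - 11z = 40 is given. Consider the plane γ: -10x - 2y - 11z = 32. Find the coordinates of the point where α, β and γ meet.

(-4, -7, 2)

Solving the 3×3 linear system 2x + y - 4z = -23, 2x - 10y - 11z = 40, -10x - 2y - 11z = 32 (e.g. by elimination or Cramer's rule, determinant = 724) gives (-4, -7, 2).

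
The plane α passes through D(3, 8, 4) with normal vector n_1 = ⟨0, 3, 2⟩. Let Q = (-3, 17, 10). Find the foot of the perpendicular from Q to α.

(-3, 8, 4)

α: n_1·r = n_1·D gives 3y + 2z = 32.
Foot = Q − λn with λ = (n·Q − d)/|n|² = (71 − 32)/13 = 3.
Foot = (-3, 17, 10) − 3·(0, 3, 2) = (-3, 8, 4).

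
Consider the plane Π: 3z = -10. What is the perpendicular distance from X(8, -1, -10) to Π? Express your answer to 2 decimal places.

n·X − d = (0)·(8) + (0)·(-1) + (3)·(-10) − (-10) = -20; |n| = √9.
Distance = |-20| / √9 = 20/√9 ≈ 6.67.

6.67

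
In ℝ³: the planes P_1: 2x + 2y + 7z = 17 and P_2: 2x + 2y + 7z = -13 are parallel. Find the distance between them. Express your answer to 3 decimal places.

Same normal n = (2, 2, 7) with |n| = √57; distance = |17 − (-13)| / |n| = 30/√57 ≈ 3.974.

3.974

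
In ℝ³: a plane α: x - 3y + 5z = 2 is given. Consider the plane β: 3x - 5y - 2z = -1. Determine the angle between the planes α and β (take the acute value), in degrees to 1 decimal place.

cos θ = |n₁·n₂| / (|n₁||n₂|) = |8| / (√35 · √38).
θ = arccos(0.21936) ≈ 77.3°.

77.3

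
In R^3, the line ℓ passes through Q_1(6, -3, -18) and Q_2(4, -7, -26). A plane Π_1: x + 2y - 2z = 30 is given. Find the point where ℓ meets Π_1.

(8, 1, -10)

A direction vector for ℓ is Q_2 − Q_1 = (-2, -4, -8).
Substitute r = (6, -3, -18) + t(-2, -4, -8) into the plane: 36 + 6t = 30, so t = -1.
Intersection: (6, -3, -18) + (-1)·(-2, -4, -8) = (8, 1, -10).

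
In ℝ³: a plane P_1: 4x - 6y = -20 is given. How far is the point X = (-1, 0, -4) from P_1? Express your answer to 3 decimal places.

n·X − d = (4)·(-1) + (-6)·(0) + (0)·(-4) − (-20) = 16; |n| = √52.
Distance = |16| / √52 = 16/√52 ≈ 2.219.

2.219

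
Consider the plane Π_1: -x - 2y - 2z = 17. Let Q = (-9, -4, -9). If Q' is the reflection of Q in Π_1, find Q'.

λ = (n·Q − d)/|n|² = (35 − 17)/9 = 2.
Reflection = Q − 2λn = (-9, -4, -9) − 4·(-1, -2, -2) = (-5, 4, -1).

(-5, 4, -1)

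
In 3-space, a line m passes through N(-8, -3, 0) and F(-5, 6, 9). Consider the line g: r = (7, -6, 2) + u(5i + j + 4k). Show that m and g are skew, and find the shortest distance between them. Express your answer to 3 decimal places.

3.709

A direction vector for m is F − N = (3, 9, 9).
Common perpendicular direction n = (3, 9, 9) × (5, 1, 4) = (27, 33, -42).
With w = (7, -6, 2) − (-8, -3, 0) = (15, -3, 2), w · n = 222.
Since n ≠ 0 the lines are not parallel, and w · n = 222 ≠ 0 so they do not intersect; hence they are skew.
Distance = |w · n| / |n| = |222| / √3582 ≈ 3.709.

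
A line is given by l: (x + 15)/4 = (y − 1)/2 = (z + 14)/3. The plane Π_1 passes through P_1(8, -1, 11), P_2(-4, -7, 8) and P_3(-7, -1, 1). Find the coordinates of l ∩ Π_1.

l has direction (4, 2, 3) through (-15, 1, -14).
P_1P_2 = (-12, -6, -3), P_1P_3 = (-15, 0, -10); a normal to Π_1 is P_1P_2 × P_1P_3 = (60, -75, -90).
Using P_1: Π_1 has equation 60x - 75y - 90z = -435.
Substitute r = (-15, 1, -14) + t(4, 2, 3) into the plane: 285 + (-180)t = -435, so t = 4.
Intersection: (-15, 1, -14) + 4·(4, 2, 3) = (1, 9, -2).

(1, 9, -2)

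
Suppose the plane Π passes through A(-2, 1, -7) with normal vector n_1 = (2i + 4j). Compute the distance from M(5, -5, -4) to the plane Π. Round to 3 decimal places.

2.236

Π: n_1·r = n_1·A gives 2x + 4y = 0.
n·M − d = (2)·(5) + (4)·(-5) + (0)·(-4) − 0 = -10; |n| = √20.
Distance = |-10| / √20 = 10/√20 ≈ 2.236.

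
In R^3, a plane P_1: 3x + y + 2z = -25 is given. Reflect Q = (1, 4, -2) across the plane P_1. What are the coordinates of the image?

(-11, 0, -10)

λ = (n·Q − d)/|n|² = (3 − (-25))/14 = 2.
Reflection = Q − 2λn = (1, 4, -2) − 4·(3, 1, 2) = (-11, 0, -10).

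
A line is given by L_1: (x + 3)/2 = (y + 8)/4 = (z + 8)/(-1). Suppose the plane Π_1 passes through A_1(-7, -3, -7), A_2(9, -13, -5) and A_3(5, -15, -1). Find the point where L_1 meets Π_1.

(-1, -4, -9)

L_1 has direction (2, 4, -1) through (-3, -8, -8).
A_1A_2 = (16, -10, 2), A_1A_3 = (12, -12, 6); a normal to Π_1 is A_1A_2 × A_1A_3 = (-36, -72, -72).
Using A_1: Π_1 has equation -36x - 72y - 72z = 972.
Substitute r = (-3, -8, -8) + t(2, 4, -1) into the plane: 1260 + (-288)t = 972, so t = 1.
Intersection: (-3, -8, -8) + 1·(2, 4, -1) = (-1, -4, -9).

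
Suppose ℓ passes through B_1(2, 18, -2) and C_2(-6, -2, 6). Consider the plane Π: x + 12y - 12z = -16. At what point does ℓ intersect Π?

(-4, 3, 4)

A direction vector for ℓ is C_2 − B_1 = (-8, -20, 8).
Substitute r = (2, 18, -2) + t(-8, -20, 8) into the plane: 242 + (-344)t = -16, so t = 3/4.
Intersection: (2, 18, -2) + (3/4)·(-8, -20, 8) = (-4, 3, 4).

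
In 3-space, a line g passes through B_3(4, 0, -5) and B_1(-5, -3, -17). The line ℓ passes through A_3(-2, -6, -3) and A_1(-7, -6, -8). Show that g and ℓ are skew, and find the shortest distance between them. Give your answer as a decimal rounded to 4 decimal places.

A direction vector for g is B_1 − B_3 = (-9, -3, -12).
A direction vector for ℓ is A_1 − A_3 = (-5, 0, -5).
Common perpendicular direction n = (-9, -3, -12) × (-5, 0, -5) = (15, 15, -15).
With w = (-2, -6, -3) − (4, 0, -5) = (-6, -6, 2), w · n = -210.
Since n ≠ 0 the lines are not parallel, and w · n = -210 ≠ 0 so they do not intersect; hence they are skew.
Distance = |w · n| / |n| = |-210| / √675 ≈ 8.0829.

8.0829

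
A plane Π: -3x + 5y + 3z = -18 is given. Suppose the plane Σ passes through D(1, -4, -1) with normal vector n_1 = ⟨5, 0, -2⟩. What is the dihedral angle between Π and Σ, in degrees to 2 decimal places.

53.51

Σ: n_1·r = n_1·D gives 5x - 2z = 7.
cos θ = |n₁·n₂| / (|n₁||n₂|) = |-21| / (√43 · √29).
θ = arccos(0.59468) ≈ 53.51°.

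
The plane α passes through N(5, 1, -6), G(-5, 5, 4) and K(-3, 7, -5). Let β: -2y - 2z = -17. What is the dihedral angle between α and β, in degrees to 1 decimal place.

NG = (-10, 4, 10), NK = (-8, 6, 1); a normal to α is NG × NK = (-56, -70, -28).
Using N: α has equation -56x - 70y - 28z = -182.
cos θ = |n₁·n₂| / (|n₁||n₂|) = |196| / (√8820 · √8).
θ = arccos(0.73786) ≈ 42.5°.

42.5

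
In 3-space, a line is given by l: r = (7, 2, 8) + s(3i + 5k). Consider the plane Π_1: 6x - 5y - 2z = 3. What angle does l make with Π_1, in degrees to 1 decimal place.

sin θ = |n·v| / (|n||v|) = |8| / (√65 · √34) = 0.17017.
θ ≈ 9.8°.

9.8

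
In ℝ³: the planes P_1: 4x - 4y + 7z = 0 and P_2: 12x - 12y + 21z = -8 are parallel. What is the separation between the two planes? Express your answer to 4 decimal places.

0.2963

Rescale P_2 by 1/3: 4x - 4y + 7z = -8/3. Then distance = |0 − (-8/3)| / √81 ≈ 0.2963.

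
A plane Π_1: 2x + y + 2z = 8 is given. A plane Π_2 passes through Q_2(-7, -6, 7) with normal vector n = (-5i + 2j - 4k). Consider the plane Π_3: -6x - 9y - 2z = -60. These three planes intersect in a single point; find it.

Π_2: n·r = n·Q_2 gives -5x + 2y - 4z = -5.
Solving the 3×3 linear system 2x + y + 2z = 8, -5x + 2y - 4z = -5, -6x - 9y - 2z = -60 (e.g. by elimination or Cramer's rule, determinant = 48) gives (5, 4, -3).

(5, 4, -3)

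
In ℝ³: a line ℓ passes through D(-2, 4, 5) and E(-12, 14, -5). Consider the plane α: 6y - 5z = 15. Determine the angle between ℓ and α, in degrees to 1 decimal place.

A direction vector for ℓ is E − D = (-10, 10, -10).
sin θ = |n·v| / (|n||v|) = |110| / (√61 · √300) = 0.81314.
θ ≈ 54.4°.

54.4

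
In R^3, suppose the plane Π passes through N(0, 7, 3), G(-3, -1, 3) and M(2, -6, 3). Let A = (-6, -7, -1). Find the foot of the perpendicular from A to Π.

NG = (-3, -8, 0), NM = (2, -13, 0); a normal to Π is NG × NM = (0, 0, 55).
Using N: Π has equation 55z = 165.
Foot = A − λn with λ = (n·A − d)/|n|² = (-55 − 165)/3025 = -4/55.
Foot = (-6, -7, -1) − (-4/55)·(0, 0, 55) = (-6, -7, 3).

(-6, -7, 3)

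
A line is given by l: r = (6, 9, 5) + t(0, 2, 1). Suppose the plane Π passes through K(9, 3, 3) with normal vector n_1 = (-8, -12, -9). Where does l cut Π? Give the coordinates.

(6, 5, 3)

Π: n_1·r = n_1·K gives -8x - 12y - 9z = -135.
Substitute r = (6, 9, 5) + t(0, 2, 1) into the plane: -201 + (-33)t = -135, so t = -2.
Intersection: (6, 9, 5) + (-2)·(0, 2, 1) = (6, 5, 3).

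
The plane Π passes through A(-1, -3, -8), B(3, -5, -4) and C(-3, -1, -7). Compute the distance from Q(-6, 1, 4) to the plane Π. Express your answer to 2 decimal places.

AB = (4, -2, 4), AC = (-2, 2, 1); a normal to Π is AB × AC = (-10, -12, 4).
Using A: Π has equation -10x - 12y + 4z = 14.
n·Q − d = (-10)·(-6) + (-12)·(1) + (4)·(4) − 14 = 50; |n| = √260.
Distance = |50| / √260 = 50/√260 ≈ 3.10.

3.10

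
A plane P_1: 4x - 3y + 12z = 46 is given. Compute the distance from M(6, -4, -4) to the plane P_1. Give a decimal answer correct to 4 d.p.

4.4615

n·M − d = (4)·(6) + (-3)·(-4) + (12)·(-4) − 46 = -58; |n| = √169.
Distance = |-58| / √169 = 58/√169 ≈ 4.4615.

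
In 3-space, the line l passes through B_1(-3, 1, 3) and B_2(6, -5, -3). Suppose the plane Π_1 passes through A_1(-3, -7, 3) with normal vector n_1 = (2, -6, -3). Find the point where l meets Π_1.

A direction vector for l is B_2 − B_1 = (9, -6, -6).
Π_1: n_1·r = n_1·A_1 gives 2x - 6y - 3z = 27.
Substitute r = (-3, 1, 3) + t(9, -6, -6) into the plane: -21 + 72t = 27, so t = 2/3.
Intersection: (-3, 1, 3) + (2/3)·(9, -6, -6) = (3, -3, -1).

(3, -3, -1)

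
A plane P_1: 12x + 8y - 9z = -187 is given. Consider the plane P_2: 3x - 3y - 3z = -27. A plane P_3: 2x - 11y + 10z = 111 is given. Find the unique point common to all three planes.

(-7, -5, 7)

Solving the 3×3 linear system 12x + 8y - 9z = -187, 3x - 3y - 3z = -27, 2x - 11y + 10z = 111 (e.g. by elimination or Cramer's rule, determinant = -801) gives (-7, -5, 7).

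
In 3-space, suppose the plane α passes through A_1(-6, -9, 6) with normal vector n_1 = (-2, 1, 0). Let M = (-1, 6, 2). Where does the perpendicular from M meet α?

(1, 5, 2)

α: n_1·r = n_1·A_1 gives -2x + y = 3.
Foot = M − λn with λ = (n·M − d)/|n|² = (8 − 3)/5 = 1.
Foot = (-1, 6, 2) − 1·(-2, 1, 0) = (1, 5, 2).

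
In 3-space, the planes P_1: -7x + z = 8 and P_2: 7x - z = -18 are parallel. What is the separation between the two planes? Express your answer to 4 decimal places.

1.4142

Rescale P_2 by 1/(-1): -7x + z = 18. Then distance = |8 − 18| / √50 ≈ 1.4142.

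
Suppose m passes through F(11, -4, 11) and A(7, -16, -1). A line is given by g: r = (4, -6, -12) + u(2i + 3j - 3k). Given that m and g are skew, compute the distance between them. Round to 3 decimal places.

A direction vector for m is A − F = (-4, -12, -12).
Common perpendicular direction n = (-4, -12, -12) × (2, 3, -3) = (72, -36, 12).
With w = (4, -6, -12) − (11, -4, 11) = (-7, -2, -23), w · n = -708.
Distance = |w · n| / |n| = |-708| / √6624 ≈ 8.699.

8.699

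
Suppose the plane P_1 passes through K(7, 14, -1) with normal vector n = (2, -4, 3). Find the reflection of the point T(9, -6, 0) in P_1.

(-3, 18, -18)

P_1: n·r = n·K gives 2x - 4y + 3z = -45.
λ = (n·T − d)/|n|² = (42 − (-45))/29 = 3.
Reflection = T − 2λn = (9, -6, 0) − 6·(2, -4, 3) = (-3, 18, -18).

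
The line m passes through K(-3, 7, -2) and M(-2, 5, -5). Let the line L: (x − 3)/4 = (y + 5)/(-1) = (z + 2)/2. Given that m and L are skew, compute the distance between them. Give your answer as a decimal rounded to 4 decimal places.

7.3485

A direction vector for m is M − K = (1, -2, -3).
L has direction (4, -1, 2) through (3, -5, -2).
Common perpendicular direction n = (1, -2, -3) × (4, -1, 2) = (-7, -14, 7).
With w = (3, -5, -2) − (-3, 7, -2) = (6, -12, 0), w · n = 126.
Distance = |w · n| / |n| = |126| / √294 ≈ 7.3485.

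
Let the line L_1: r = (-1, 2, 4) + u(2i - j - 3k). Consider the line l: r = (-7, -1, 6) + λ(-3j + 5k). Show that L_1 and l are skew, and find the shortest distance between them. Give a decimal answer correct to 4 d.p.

Common perpendicular direction n = (2, -1, -3) × (0, -3, 5) = (-14, -10, -6).
With w = (-7, -1, 6) − (-1, 2, 4) = (-6, -3, 2), w · n = 102.
Since n ≠ 0 the lines are not parallel, and w · n = 102 ≠ 0 so they do not intersect; hence they are skew.
Distance = |w · n| / |n| = |102| / √332 ≈ 5.5980.

5.5980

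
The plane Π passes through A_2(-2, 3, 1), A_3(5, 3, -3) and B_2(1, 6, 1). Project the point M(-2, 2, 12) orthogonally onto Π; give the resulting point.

A_2A_3 = (7, 0, -4), A_2B_2 = (3, 3, 0); a normal to Π is A_2A_3 × A_2B_2 = (12, -12, 21).
Using A_2: Π has equation 12x - 12y + 21z = -39.
Foot = M − λn with λ = (n·M − d)/|n|² = (204 − (-39))/729 = 1/3.
Foot = (-2, 2, 12) − (1/3)·(12, -12, 21) = (-6, 6, 5).

(-6, 6, 5)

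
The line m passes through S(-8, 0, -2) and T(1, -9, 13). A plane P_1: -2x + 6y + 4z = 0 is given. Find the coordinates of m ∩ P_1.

A direction vector for m is T − S = (9, -9, 15).
Substitute r = (-8, 0, -2) + t(9, -9, 15) into the plane: 8 + (-12)t = 0, so t = 2/3.
Intersection: (-8, 0, -2) + (2/3)·(9, -9, 15) = (-2, -6, 8).

(-2, -6, 8)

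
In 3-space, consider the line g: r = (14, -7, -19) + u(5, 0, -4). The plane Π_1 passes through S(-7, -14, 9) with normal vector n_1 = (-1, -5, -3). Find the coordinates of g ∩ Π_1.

(-6, -7, -3)

Π_1: n_1·r = n_1·S gives -x - 5y - 3z = 50.
Substitute r = (14, -7, -19) + t(5, 0, -4) into the plane: 78 + 7t = 50, so t = -4.
Intersection: (14, -7, -19) + (-4)·(5, 0, -4) = (-6, -7, -3).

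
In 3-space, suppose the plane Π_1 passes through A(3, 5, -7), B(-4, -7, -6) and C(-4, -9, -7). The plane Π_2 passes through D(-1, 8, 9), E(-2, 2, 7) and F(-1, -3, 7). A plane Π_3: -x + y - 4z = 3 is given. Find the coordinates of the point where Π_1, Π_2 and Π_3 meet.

AB = (-7, -12, 1), AC = (-7, -14, 0); a normal to Π_1 is AB × AC = (14, -7, 14).
Using A: Π_1 has equation 14x - 7y + 14z = -91.
DE = (-1, -6, -2), DF = (0, -11, -2); a normal to Π_2 is DE × DF = (-10, -2, 11).
Using D: Π_2 has equation -10x - 2y + 11z = 93.
Solving the 3×3 linear system 14x - 7y + 14z = -91, -10x - 2y + 11z = 93, -x + y - 4z = 3 (e.g. by elimination or Cramer's rule, determinant = 147) gives (-8, -1, 1).

(-8, -1, 1)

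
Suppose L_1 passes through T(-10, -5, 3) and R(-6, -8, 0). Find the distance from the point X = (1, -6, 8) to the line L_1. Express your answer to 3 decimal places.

10.811

A direction vector for L_1 is R − T = (4, -3, -3).
Taking (-10, -5, 3) on L_1 with direction v = (4, -3, -3): w = X − (-10, -5, 3) = (11, -1, 5), and w × v = (18, 53, -29).
Distance = |w × v| / |v| = √3974 / √34 ≈ 10.811.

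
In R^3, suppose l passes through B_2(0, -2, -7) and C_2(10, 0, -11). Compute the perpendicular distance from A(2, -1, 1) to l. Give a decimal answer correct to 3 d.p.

8.256

A direction vector for l is C_2 − B_2 = (10, 2, -4).
Taking (0, -2, -7) on l with direction v = (10, 2, -4): w = A − (0, -2, -7) = (2, 1, 8), and w × v = (-20, 88, -6).
Distance = |w × v| / |v| = √8180 / √120 ≈ 8.256.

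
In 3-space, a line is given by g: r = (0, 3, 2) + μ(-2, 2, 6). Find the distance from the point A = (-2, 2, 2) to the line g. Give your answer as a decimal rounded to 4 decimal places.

Taking (0, 3, 2) on g with direction v = (-2, 2, 6): w = A − (0, 3, 2) = (-2, -1, 0), and w × v = (-6, 12, -6).
Distance = |w × v| / |v| = √216 / √44 ≈ 2.2156.

2.2156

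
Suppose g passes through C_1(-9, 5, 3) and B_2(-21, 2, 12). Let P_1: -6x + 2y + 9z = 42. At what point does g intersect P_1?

A direction vector for g is B_2 − C_1 = (-12, -3, 9).
Substitute r = (-9, 5, 3) + t(-12, -3, 9) into the plane: 91 + 147t = 42, so t = -1/3.
Intersection: (-9, 5, 3) + (-1/3)·(-12, -3, 9) = (-5, 6, 0).

(-5, 6, 0)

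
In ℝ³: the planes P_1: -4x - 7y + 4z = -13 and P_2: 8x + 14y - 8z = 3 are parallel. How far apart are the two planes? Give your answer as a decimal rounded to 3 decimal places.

Rescale P_2 by 1/(-2): -4x - 7y + 4z = -3/2. Then distance = |-13 − (-3/2)| / √81 ≈ 1.278.

1.278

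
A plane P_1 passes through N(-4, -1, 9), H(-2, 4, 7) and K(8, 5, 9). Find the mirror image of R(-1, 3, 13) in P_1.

(1, -1, 5)

NH = (2, 5, -2), NK = (12, 6, 0); a normal to P_1 is NH × NK = (12, -24, -48).
Using N: P_1 has equation 12x - 24y - 48z = -456.
λ = (n·R − d)/|n|² = (-708 − (-456))/3024 = -1/12.
Reflection = R − 2λn = (-1, 3, 13) − (-1/6)·(12, -24, -48) = (1, -1, 5).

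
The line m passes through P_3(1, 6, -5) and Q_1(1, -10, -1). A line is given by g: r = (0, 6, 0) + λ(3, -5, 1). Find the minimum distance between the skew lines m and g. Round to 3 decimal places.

A direction vector for m is Q_1 − P_3 = (0, -16, 4).
Common perpendicular direction n = (0, -16, 4) × (3, -5, 1) = (4, 12, 48).
With w = (0, 6, 0) − (1, 6, -5) = (-1, 0, 5), w · n = 236.
Distance = |w · n| / |n| = |236| / √2464 ≈ 4.754.

4.754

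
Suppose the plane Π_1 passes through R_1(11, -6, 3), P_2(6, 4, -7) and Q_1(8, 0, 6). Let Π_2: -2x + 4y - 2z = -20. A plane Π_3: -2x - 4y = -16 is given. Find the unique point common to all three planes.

(8, 0, 2)

R_1P_2 = (-5, 10, -10), R_1Q_1 = (-3, 6, 3); a normal to Π_1 is R_1P_2 × R_1Q_1 = (90, 45, 0).
Using R_1: Π_1 has equation 90x + 45y = 720.
Solving the 3×3 linear system 90x + 45y = 720, -2x + 4y - 2z = -20, -2x - 4y = -16 (e.g. by elimination or Cramer's rule, determinant = -540) gives (8, 0, 2).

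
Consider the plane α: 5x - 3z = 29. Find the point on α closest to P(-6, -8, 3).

(4, -8, -3)

Foot = P − λn with λ = (n·P − d)/|n|² = (-39 − 29)/34 = -2.
Foot = (-6, -8, 3) − (-2)·(5, 0, -3) = (4, -8, -3).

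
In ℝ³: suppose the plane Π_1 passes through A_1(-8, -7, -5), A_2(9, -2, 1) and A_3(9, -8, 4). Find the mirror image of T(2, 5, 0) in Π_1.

(6, 1, -8)

A_1A_2 = (17, 5, 6), A_1A_3 = (17, -1, 9); a normal to Π_1 is A_1A_2 × A_1A_3 = (51, -51, -102).
Using A_1: Π_1 has equation 51x - 51y - 102z = 459.
λ = (n·T − d)/|n|² = (-153 − 459)/15606 = -2/51.
Reflection = T − 2λn = (2, 5, 0) − (-4/51)·(51, -51, -102) = (6, 1, -8).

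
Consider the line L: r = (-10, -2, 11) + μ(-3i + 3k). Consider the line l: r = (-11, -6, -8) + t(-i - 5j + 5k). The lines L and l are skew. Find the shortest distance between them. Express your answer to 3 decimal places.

Common perpendicular direction n = (-3, 0, 3) × (-1, -5, 5) = (15, 12, 15).
With w = (-11, -6, -8) − (-10, -2, 11) = (-1, -4, -19), w · n = -348.
Distance = |w · n| / |n| = |-348| / √594 ≈ 14.279.

14.279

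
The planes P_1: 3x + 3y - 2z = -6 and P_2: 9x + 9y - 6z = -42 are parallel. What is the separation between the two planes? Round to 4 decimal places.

Rescale P_2 by 1/3: 3x + 3y - 2z = -14. Then distance = |-6 − (-14)| / √22 ≈ 1.7056.

1.7056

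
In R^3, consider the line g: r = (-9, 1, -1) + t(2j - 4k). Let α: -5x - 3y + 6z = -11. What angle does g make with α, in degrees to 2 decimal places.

sin θ = |n·v| / (|n||v|) = |-30| / (√70 · √20) = 0.80178.
θ ≈ 53.30°.

53.30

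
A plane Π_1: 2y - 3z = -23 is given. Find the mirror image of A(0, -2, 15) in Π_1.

λ = (n·A − d)/|n|² = (-49 − (-23))/13 = -2.
Reflection = A − 2λn = (0, -2, 15) − (-4)·(0, 2, -3) = (0, 6, 3).

(0, 6, 3)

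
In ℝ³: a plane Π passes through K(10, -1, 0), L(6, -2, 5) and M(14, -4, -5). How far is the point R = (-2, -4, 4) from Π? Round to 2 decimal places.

6.87

KL = (-4, -1, 5), KM = (4, -3, -5); a normal to Π is KL × KM = (20, 0, 16).
Using K: Π has equation 20x + 16z = 200.
n·R − d = (20)·(-2) + (0)·(-4) + (16)·(4) − 200 = -176; |n| = √656.
Distance = |-176| / √656 = 176/√656 ≈ 6.87.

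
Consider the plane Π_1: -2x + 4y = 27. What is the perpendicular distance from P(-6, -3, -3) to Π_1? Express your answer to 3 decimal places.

6.037

n·P − d = (-2)·(-6) + (4)·(-3) + (0)·(-3) − 27 = -27; |n| = √20.
Distance = |-27| / √20 = 27/√20 ≈ 6.037.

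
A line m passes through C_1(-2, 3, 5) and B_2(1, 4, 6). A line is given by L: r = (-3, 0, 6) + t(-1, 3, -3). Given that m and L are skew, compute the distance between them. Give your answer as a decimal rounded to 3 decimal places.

A direction vector for m is B_2 − C_1 = (3, 1, 1).
Common perpendicular direction n = (3, 1, 1) × (-1, 3, -3) = (-6, 8, 10).
With w = (-3, 0, 6) − (-2, 3, 5) = (-1, -3, 1), w · n = -8.
Distance = |w · n| / |n| = |-8| / √200 ≈ 0.566.

0.566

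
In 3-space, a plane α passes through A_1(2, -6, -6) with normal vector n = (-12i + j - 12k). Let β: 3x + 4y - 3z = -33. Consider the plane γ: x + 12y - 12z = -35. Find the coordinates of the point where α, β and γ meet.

(-11, 6, 8)

α: n·r = n·A_1 gives -12x + y - 12z = 42.
Solving the 3×3 linear system -12x + y - 12z = 42, 3x + 4y - 3z = -33, x + 12y - 12z = -35 (e.g. by elimination or Cramer's rule, determinant = -207) gives (-11, 6, 8).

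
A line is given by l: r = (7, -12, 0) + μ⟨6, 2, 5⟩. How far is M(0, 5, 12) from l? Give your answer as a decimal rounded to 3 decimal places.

Taking (7, -12, 0) on l with direction v = (6, 2, 5): w = M − (7, -12, 0) = (-7, 17, 12), and w × v = (61, 107, -116).
Distance = |w × v| / |v| = √28626 / √65 ≈ 20.986.

20.986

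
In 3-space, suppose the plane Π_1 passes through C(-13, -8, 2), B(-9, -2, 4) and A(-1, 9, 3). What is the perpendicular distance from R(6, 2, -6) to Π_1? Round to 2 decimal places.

CB = (4, 6, 2), CA = (12, 17, 1); a normal to Π_1 is CB × CA = (-28, 20, -4).
Using C: Π_1 has equation -28x + 20y - 4z = 196.
n·R − d = (-28)·(6) + (20)·(2) + (-4)·(-6) − 196 = -300; |n| = √1200.
Distance = |-300| / √1200 = 300/√1200 ≈ 8.66.

8.66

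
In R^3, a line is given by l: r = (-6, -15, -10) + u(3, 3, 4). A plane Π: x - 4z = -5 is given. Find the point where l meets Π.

(3, -6, 2)

Substitute r = (-6, -15, -10) + t(3, 3, 4) into the plane: 34 + (-13)t = -5, so t = 3.
Intersection: (-6, -15, -10) + 3·(3, 3, 4) = (3, -6, 2).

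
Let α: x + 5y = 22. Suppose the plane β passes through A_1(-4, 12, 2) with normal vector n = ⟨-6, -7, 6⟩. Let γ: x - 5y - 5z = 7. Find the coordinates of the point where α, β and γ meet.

β: n·r = n·A_1 gives -6x - 7y + 6z = -48.
Solving the 3×3 linear system x + 5y = 22, -6x - 7y + 6z = -48, x - 5y - 5z = 7 (e.g. by elimination or Cramer's rule, determinant = -55) gives (-8, 6, -9).

(-8, 6, -9)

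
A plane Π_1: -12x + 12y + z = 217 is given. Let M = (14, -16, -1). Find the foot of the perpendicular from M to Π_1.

Foot = M − λn with λ = (n·M − d)/|n|² = (-361 − 217)/289 = -2.
Foot = (14, -16, -1) − (-2)·(-12, 12, 1) = (-10, 8, 1).

(-10, 8, 1)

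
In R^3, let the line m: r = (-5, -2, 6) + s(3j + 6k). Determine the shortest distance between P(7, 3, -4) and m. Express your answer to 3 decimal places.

14.967

Taking (-5, -2, 6) on m with direction v = (0, 3, 6): w = P − (-5, -2, 6) = (12, 5, -10), and w × v = (60, -72, 36).
Distance = |w × v| / |v| = √10080 / √45 ≈ 14.967.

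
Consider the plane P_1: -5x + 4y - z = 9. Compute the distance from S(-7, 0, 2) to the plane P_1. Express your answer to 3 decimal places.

3.703

n·S − d = (-5)·(-7) + (4)·(0) + (-1)·(2) − 9 = 24; |n| = √42.
Distance = |24| / √42 = 24/√42 ≈ 3.703.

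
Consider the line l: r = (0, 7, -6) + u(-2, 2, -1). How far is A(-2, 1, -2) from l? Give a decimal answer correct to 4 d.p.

6.3246

Taking (0, 7, -6) on l with direction v = (-2, 2, -1): w = A − (0, 7, -6) = (-2, -6, 4), and w × v = (-2, -10, -16).
Distance = |w × v| / |v| = √360 / √9 ≈ 6.3246.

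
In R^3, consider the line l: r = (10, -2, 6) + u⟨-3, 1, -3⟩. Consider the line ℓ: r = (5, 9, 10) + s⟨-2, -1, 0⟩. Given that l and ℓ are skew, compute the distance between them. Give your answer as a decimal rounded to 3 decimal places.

12.072

Common perpendicular direction n = (-3, 1, -3) × (-2, -1, 0) = (-3, 6, 5).
With w = (5, 9, 10) − (10, -2, 6) = (-5, 11, 4), w · n = 101.
Distance = |w · n| / |n| = |101| / √70 ≈ 12.072.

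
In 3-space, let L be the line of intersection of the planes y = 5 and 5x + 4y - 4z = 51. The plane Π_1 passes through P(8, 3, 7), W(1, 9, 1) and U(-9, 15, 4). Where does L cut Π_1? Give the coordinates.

(7, 5, 1)

Direction of L: (0, 1, 0) × (5, 4, -4) = (-4, 0, -5).
A point on L: solving the two plane equations with x = 15 gives (15, 5, 11).
PW = (-7, 6, -6), PU = (-17, 12, -3); a normal to Π_1 is PW × PU = (54, 81, 18).
Using P: Π_1 has equation 54x + 81y + 18z = 801.
Substitute r = (15, 5, 11) + t(-4, 0, -5) into the plane: 1413 + (-306)t = 801, so t = 2.
Intersection: (15, 5, 11) + 2·(-4, 0, -5) = (7, 5, 1).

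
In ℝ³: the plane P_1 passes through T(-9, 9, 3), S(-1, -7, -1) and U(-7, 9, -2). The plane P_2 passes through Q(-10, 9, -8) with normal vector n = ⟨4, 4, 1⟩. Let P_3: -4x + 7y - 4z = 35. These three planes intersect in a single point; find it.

TS = (8, -16, -4), TU = (2, 0, -5); a normal to P_1 is TS × TU = (80, 32, 32).
Using T: P_1 has equation 80x + 32y + 32z = -336.
P_2: n·r = n·Q gives 4x + 4y + z = -12.
Solving the 3×3 linear system 80x + 32y + 32z = -336, 4x + 4y + z = -12, -4x + 7y - 4z = 35 (e.g. by elimination or Cramer's rule, determinant = -48) gives (-3, 1, -4).

(-3, 1, -4)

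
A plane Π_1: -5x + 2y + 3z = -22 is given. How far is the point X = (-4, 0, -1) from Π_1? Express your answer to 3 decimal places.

n·X − d = (-5)·(-4) + (2)·(0) + (3)·(-1) − (-22) = 39; |n| = √38.
Distance = |39| / √38 = 39/√38 ≈ 6.327.

6.327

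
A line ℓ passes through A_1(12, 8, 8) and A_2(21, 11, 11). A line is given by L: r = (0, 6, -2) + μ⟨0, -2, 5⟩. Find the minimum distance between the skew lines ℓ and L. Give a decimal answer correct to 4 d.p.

A direction vector for ℓ is A_2 − A_1 = (9, 3, 3).
Common perpendicular direction n = (9, 3, 3) × (0, -2, 5) = (21, -45, -18).
With w = (0, 6, -2) − (12, 8, 8) = (-12, -2, -10), w · n = 18.
Distance = |w · n| / |n| = |18| / √2790 ≈ 0.3408.

0.3408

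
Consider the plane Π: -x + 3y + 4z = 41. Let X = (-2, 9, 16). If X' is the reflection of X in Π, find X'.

λ = (n·X − d)/|n|² = (93 − 41)/26 = 2.
Reflection = X − 2λn = (-2, 9, 16) − 4·(-1, 3, 4) = (2, -3, 0).

(2, -3, 0)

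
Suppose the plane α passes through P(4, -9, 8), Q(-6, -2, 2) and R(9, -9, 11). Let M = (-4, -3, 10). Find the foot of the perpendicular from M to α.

(-1, -3, 5)

PQ = (-10, 7, -6), PR = (5, 0, 3); a normal to α is PQ × PR = (21, 0, -35).
Using P: α has equation 21x - 35z = -196.
Foot = M − λn with λ = (n·M − d)/|n|² = (-434 − (-196))/1666 = -1/7.
Foot = (-4, -3, 10) − (-1/7)·(21, 0, -35) = (-1, -3, 5).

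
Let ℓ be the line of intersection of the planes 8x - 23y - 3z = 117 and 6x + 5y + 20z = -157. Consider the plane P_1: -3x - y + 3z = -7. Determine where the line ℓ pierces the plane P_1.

Direction of ℓ: (8, -23, -3) × (6, 5, 20) = (-445, -178, 178).
A point on ℓ: solving the two plane equations with x = -7 gives (-7, -7, -4).
Substitute r = (-7, -7, -4) + t(-445, -178, 178) into the plane: 16 + 2047t = -7, so t = -1/89.
Intersection: (-7, -7, -4) + (-1/89)·(-445, -178, 178) = (-2, -5, -6).

(-2, -5, -6)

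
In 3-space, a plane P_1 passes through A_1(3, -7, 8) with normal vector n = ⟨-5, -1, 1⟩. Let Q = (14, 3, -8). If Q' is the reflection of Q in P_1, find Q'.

P_1: n·r = n·A_1 gives -5x - y + z = 0.
λ = (n·Q − d)/|n|² = (-81 − 0)/27 = -3.
Reflection = Q − 2λn = (14, 3, -8) − (-6)·(-5, -1, 1) = (-16, -3, -2).

(-16, -3, -2)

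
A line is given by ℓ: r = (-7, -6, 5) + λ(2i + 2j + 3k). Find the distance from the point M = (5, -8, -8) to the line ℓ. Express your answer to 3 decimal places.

17.198

Taking (-7, -6, 5) on ℓ with direction v = (2, 2, 3): w = M − (-7, -6, 5) = (12, -2, -13), and w × v = (20, -62, 28).
Distance = |w × v| / |v| = √5028 / √17 ≈ 17.198.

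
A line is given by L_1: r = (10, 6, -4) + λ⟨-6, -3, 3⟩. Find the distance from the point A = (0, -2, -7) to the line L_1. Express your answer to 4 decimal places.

8.2966

Taking (10, 6, -4) on L_1 with direction v = (-6, -3, 3): w = A − (10, 6, -4) = (-10, -8, -3), and w × v = (-33, 48, -18).
Distance = |w × v| / |v| = √3717 / √54 ≈ 8.2966.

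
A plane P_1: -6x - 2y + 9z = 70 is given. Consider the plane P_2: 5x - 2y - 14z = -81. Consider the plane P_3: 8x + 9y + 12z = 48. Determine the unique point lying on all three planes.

Solving the 3×3 linear system -6x - 2y + 9z = 70, 5x - 2y - 14z = -81, 8x + 9y + 12z = 48 (e.g. by elimination or Cramer's rule, determinant = 281) gives (3, -8, 8).

(3, -8, 8)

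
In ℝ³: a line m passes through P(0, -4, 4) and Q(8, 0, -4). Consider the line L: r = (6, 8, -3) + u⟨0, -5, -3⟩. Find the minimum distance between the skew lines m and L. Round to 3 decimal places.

3.665

A direction vector for m is Q − P = (8, 4, -8).
Common perpendicular direction n = (8, 4, -8) × (0, -5, -3) = (-52, 24, -40).
With w = (6, 8, -3) − (0, -4, 4) = (6, 12, -7), w · n = 256.
Distance = |w · n| / |n| = |256| / √4880 ≈ 3.665.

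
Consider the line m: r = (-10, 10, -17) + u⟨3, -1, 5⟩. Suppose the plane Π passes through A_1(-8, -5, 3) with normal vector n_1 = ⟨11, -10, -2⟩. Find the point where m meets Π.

Π: n_1·r = n_1·A_1 gives 11x - 10y - 2z = -44.
Substitute r = (-10, 10, -17) + t(3, -1, 5) into the plane: -176 + 33t = -44, so t = 4.
Intersection: (-10, 10, -17) + 4·(3, -1, 5) = (2, 6, 3).

(2, 6, 3)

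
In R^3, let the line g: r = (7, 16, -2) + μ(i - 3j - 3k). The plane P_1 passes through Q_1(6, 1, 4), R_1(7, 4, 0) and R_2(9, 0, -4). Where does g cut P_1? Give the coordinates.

(9, 10, -8)

Q_1R_1 = (1, 3, -4), Q_1R_2 = (3, -1, -8); a normal to P_1 is Q_1R_1 × Q_1R_2 = (-28, -4, -10).
Using Q_1: P_1 has equation -28x - 4y - 10z = -212.
Substitute r = (7, 16, -2) + t(1, -3, -3) into the plane: -240 + 14t = -212, so t = 2.
Intersection: (7, 16, -2) + 2·(1, -3, -3) = (9, 10, -8).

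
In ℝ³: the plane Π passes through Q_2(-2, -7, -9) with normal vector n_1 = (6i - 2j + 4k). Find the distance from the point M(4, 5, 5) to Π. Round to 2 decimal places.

Π: n_1·r = n_1·Q_2 gives 6x - 2y + 4z = -34.
n·M − d = (6)·(4) + (-2)·(5) + (4)·(5) − (-34) = 68; |n| = √56.
Distance = |68| / √56 = 68/√56 ≈ 9.09.

9.09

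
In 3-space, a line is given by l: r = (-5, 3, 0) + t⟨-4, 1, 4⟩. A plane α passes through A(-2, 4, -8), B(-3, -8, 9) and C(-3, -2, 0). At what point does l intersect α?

(-1, 2, -4)

AB = (-1, -12, 17), AC = (-1, -6, 8); a normal to α is AB × AC = (6, -9, -6).
Using A: α has equation 6x - 9y - 6z = 0.
Substitute r = (-5, 3, 0) + t(-4, 1, 4) into the plane: -57 + (-57)t = 0, so t = -1.
Intersection: (-5, 3, 0) + (-1)·(-4, 1, 4) = (-1, 2, -4).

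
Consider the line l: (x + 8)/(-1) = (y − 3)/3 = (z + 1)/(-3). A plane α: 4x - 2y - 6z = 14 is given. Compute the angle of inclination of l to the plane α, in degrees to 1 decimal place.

14.2

l has direction (-1, 3, -3) through (-8, 3, -1).
sin θ = |n·v| / (|n||v|) = |8| / (√56 · √19) = 0.24526.
θ ≈ 14.2°.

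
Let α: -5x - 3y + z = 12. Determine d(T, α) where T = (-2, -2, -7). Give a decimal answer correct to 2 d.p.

0.51

n·T − d = (-5)·(-2) + (-3)·(-2) + (1)·(-7) − 12 = -3; |n| = √35.
Distance = |-3| / √35 = 3/√35 ≈ 0.51.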